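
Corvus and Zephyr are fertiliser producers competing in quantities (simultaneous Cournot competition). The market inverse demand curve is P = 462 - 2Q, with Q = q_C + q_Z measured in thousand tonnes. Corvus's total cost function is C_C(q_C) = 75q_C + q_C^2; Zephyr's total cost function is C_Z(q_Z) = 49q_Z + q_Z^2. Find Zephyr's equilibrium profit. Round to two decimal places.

Corvus's profit: π_C = (462 - 2Q)q_C - (75q_C + q_C²). Setting ∂π_C/∂q_C = 0: 387 - 6q_C - 2(q_Z) = 0.
Zephyr's profit: π_Z = (462 - 2Q)q_Z - (49q_Z + q_Z²). Setting ∂π_Z/∂q_Z = 0: 413 - 6q_Z - 2(q_C) = 0.
Best responses: q_C = (387 - 2q_Z)/6, q_Z = (413 - 2q_C)/6.
Solving the pair: q_C = 187/4, q_Z = 213/4.
Price P = 462 - 2·100 = 262.
Zephyr's profit: 262·(213/4) - 49·(213/4) - (213/4)² = 8506.6875.

8506.69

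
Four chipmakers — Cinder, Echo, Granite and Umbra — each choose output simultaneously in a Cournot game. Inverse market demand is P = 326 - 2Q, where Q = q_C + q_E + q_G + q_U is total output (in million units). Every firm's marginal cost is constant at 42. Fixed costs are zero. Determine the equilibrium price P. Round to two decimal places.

A representative firm's profit is π_i = q_i(326 - 2Q) - 42q_i.
First-order condition (treating rivals' output as given): 284 - 4q_i - 2·Σ_{j≠i} q_j = 0.
With identical firms every q_j equals q_i, so Σ_{j≠i} q_j = 3q_i and 284 = 10q_i, giving q_i = 142/5.
Total output Q = 568/5, so price P = 326 - 2·(568/5) = 494/5.

98.80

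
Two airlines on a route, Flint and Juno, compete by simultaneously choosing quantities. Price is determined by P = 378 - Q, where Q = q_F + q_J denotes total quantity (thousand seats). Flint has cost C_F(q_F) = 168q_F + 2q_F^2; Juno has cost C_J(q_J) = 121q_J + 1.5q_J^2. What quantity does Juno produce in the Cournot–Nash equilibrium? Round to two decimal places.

Flint's profit: π_F = (378 - Q)q_F - (168q_F + 2q_F²). Setting ∂π_F/∂q_F = 0: 210 - 6q_F - (q_J) = 0.
Juno's first-order condition: 257 - 5q_J - (q_F) = 0.
Best responses: q_F = (210 - q_J)/6, q_J = (257 - q_F)/5.
Substituting one into the other gives q_F = 793/29 and q_J = 1332/29.

45.93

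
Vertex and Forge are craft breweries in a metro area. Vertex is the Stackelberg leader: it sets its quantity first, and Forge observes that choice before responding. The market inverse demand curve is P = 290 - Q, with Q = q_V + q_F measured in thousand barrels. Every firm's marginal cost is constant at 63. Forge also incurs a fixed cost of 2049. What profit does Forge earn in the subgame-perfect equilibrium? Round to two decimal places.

The follower Forge best-responds to any q_V: π_F = (290 - Q)q_F - 63q_F.
∂π_F/∂q_F = 227 - q_V - 2q_F = 0 gives the reaction function q_F = (227 - q_V)/2.
Vertex substitutes q_F(q_V) into its own profit: π_V = q_V(290 - q_V - (227 - q_V)/2) - 63q_V = (353/2 - (1/2)q_V)q_V - 63q_V.
Maximising: ∂π_V/∂q_V = 227/2 - q_V = 0, giving q_V = 227/2.
Then q_F = (227 - 227/2)/2 = 227/4.
Price P = 290 - 681/4 = 479/4.
Forge's profit: (479/4 - 63)·(227/4) - 2049 = 1171.5625.

1171.56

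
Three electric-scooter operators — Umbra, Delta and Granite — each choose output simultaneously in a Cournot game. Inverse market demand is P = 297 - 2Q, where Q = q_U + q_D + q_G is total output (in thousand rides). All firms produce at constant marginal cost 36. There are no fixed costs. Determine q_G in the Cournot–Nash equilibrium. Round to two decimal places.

A representative firm's profit is π_i = q_i(297 - 2Q) - 36q_i.
First-order condition (treating rivals' output as given): 261 - 4q_i - 2·Σ_{j≠i} q_j = 0.
With identical firms every q_j equals q_i, so Σ_{j≠i} q_j = 2q_i and 261 = 8q_i, giving q_i = 261/8.

32.63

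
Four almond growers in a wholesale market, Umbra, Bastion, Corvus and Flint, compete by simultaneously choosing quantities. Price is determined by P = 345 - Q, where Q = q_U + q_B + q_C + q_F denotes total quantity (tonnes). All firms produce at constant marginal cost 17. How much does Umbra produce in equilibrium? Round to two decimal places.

65.60

A representative firm's profit is π_i = q_i(345 - Q) - 17q_i.
First-order condition (treating rivals' output as given): 328 - 2q_i - Σ_{j≠i} q_j = 0.
With identical firms every q_j equals q_i, so Σ_{j≠i} q_j = 3q_i and 328 = 5q_i, giving q_i = 328/5.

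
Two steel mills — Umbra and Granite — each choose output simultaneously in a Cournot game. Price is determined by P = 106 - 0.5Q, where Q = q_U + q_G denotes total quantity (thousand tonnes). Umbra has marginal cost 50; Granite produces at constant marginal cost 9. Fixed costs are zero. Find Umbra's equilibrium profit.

50

Umbra's profit: π_U = (106 - 0.5Q)q_U - (50q_U). Setting ∂π_U/∂q_U = 0: 56 - q_U - (1/2)(q_G) = 0.
Granite's profit: π_G = (106 - 0.5Q)q_G - (9q_G). Setting ∂π_G/∂q_G = 0: 97 - q_G - (1/2)(q_U) = 0.
So q_U = (56 - (1/2)q_G) and q_G = (97 - (1/2)q_U).
Substituting one into the other gives q_U = 10 and q_G = 92.
Price P = 106 - (1/2)·102 = 55.
Umbra's profit: (55 - 50)·10 = 50.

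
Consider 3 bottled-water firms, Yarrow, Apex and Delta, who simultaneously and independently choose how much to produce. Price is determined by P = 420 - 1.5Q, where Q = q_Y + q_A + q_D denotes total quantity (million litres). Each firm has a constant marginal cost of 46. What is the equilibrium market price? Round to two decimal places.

A representative firm's profit is π_i = q_i(420 - 1.5Q) - 46q_i.
First-order condition (treating rivals' output as given): 374 - 3q_i - (3/2)·Σ_{j≠i} q_j = 0.
With identical firms every q_j equals q_i, so Σ_{j≠i} q_j = 2q_i and 374 = 6q_i, giving q_i = 187/3.
Total output Q = 187, so price P = 420 - (3/2)·187 = 279/2.

139.50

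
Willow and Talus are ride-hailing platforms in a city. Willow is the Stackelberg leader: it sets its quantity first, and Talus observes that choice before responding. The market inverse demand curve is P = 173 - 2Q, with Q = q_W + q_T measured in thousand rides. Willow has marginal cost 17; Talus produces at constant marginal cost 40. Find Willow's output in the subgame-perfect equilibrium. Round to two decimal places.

44.75

Solve by backward induction. Given q_W, the follower Talus maximises π_T = (173 - 2q_W - 2q_T)q_T - 40q_T.
Setting the follower's marginal profit to zero, 133 - 2q_W - 4q_T = 0, i.e. q_T = (133 - 2q_W)/4.
Willow substitutes q_T(q_W) into its own profit: π_W = q_W(173 - 2q_W - (133 - 2q_W)/2) - 17q_W = (213/2 - q_W)q_W - 17q_W.
The leader's first-order condition 179/2 - 2q_W = 0 yields q_W = 179/4.
Then q_T = (133 - 2·(179/4))/4 = 87/8.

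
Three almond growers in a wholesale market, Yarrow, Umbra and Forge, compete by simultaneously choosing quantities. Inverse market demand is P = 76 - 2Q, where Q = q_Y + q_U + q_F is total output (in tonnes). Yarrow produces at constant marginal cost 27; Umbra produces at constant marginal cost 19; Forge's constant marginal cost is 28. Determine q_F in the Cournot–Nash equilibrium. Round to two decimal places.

4.75

Yarrow's profit: π_Y = (76 - 2Q)q_Y - (27q_Y). Setting ∂π_Y/∂q_Y = 0: 49 - 4q_Y - 2(q_U + q_F) = 0.
Umbra's first-order condition: 57 - 4q_U - 2(q_Y + q_F) = 0.
Forge's profit: π_F = (76 - 2Q)q_F - (28q_F). Setting ∂π_F/∂q_F = 0: 48 - 4q_F - 2(q_Y + q_U) = 0.
Adding the 3 first-order conditions: 154 − 8Q = 0, so Q = 77/4.
Back-substituting: q_Y = (49 − 77/2)/2 = 21/4, q_U = (57 − 77/2)/2 = 37/4, q_F = (48 − 77/2)/2 = 19/4.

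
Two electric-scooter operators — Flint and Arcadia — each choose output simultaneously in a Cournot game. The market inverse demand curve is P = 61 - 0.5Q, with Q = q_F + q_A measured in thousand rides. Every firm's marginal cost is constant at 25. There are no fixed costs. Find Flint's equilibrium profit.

288

A representative firm's profit is π_i = q_i(61 - 0.5Q) - 25q_i.
Setting ∂π_i/∂q_i = 0 with rivals' quantities fixed: 36 - q_i - (1/2)q_j = 0.
By symmetry each firm produces the same amount; substituting q_j = q_i yields q_i = 36/(3/2) = 24.
Price P = 61 - (1/2)·48 = 37.
Flint's profit: (37 - 25)·24 = 288.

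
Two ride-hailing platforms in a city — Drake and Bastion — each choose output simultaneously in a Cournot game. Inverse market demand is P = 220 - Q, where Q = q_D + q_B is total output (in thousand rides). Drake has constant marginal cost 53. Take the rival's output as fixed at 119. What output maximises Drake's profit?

With the rival's output fixed at 119, Drake's profit is π_D = (220 - 119 - q_D)q_D - (53q_D) = (101 - q_D)q_D - (53q_D).
∂π_D/∂q_D = 48 - 2q_D = 0, so q_D = 24.

24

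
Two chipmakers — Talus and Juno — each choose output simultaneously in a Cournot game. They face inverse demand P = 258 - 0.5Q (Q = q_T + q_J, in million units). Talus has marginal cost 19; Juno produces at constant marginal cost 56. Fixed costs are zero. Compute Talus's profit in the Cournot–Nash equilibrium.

16928

Talus's profit: π_T = (258 - 0.5Q)q_T - (19q_T). Setting ∂π_T/∂q_T = 0: 239 - q_T - (1/2)(q_J) = 0.
Juno's profit: π_J = (258 - 0.5Q)q_J - (56q_J). Setting ∂π_J/∂q_J = 0: 202 - q_J - (1/2)(q_T) = 0.
Rearranging gives the reaction functions q_T = (239 - (1/2)q_J) and q_J = (202 - (1/2)q_T).
Substituting one into the other gives q_T = 184 and q_J = 110.
Price P = 258 - (1/2)·294 = 111.
Talus's profit: (111 - 19)·184 = 16928.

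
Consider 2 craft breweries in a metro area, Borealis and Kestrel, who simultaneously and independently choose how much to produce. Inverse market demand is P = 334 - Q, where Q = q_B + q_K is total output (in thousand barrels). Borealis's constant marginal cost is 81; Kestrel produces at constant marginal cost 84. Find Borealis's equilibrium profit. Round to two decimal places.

Borealis's profit: π_B = (334 - Q)q_B - (81q_B). Setting ∂π_B/∂q_B = 0: 253 - 2q_B - (q_K) = 0.
Kestrel's first-order condition: 250 - 2q_K - (q_B) = 0.
Rearranging gives the reaction functions q_B = (253 - q_K)/2 and q_K = (250 - q_B)/2.
Solving the pair: q_B = 256/3, q_K = 247/3.
Price P = 334 - 503/3 = 499/3.
Borealis's profit: (499/3 - 81)·(256/3) = 7281.7778.

7281.78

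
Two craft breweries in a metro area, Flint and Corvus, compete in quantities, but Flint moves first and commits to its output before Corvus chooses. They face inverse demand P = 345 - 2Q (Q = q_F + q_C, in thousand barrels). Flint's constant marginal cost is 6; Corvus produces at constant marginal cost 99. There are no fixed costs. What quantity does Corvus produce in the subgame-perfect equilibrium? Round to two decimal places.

Solve by backward induction. Given q_F, the follower Corvus maximises π_C = (345 - 2q_F - 2q_C)q_C - 99q_C.
∂π_C/∂q_C = 246 - 2q_F - 4q_C = 0 gives the reaction function q_C = (246 - 2q_F)/4.
The leader anticipates this reaction. Substituting into P = 345 - 2Q gives P = 222 - q_F, so π_F = (222 - q_F)q_F - 6q_F.
Leader FOC: 216 - 2q_F = 0, so q_F = 108.
Then q_C = (246 - 2·108)/4 = 15/2.

7.50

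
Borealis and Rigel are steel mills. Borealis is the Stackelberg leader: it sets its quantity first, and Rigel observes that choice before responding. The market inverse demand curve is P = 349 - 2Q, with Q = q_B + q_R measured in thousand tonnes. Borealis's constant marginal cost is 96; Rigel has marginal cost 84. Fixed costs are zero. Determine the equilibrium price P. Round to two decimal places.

Solve by backward induction. Given q_B, the follower Rigel maximises π_R = (349 - 2q_B - 2q_R)q_R - 84q_R.
Setting the follower's marginal profit to zero, 265 - 2q_B - 4q_R = 0, i.e. q_R = (265 - 2q_B)/4.
Borealis substitutes q_R(q_B) into its own profit: π_B = q_B(349 - 2q_B - (265 - 2q_B)/2) - 96q_B = (433/2 - q_B)q_B - 96q_B.
Leader FOC: 241/2 - 2q_B = 0, so q_B = 241/4.
Then q_R = (265 - 2·(241/4))/4 = 289/8.
Total output Q = 771/8, so price P = 349 - 2·(771/8) = 625/4.

156.25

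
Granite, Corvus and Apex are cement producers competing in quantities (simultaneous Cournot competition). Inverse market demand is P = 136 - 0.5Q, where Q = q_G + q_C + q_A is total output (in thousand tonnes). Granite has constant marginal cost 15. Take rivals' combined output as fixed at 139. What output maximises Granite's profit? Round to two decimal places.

51.50

With rivals' combined output fixed at 139, Granite's profit is π_G = (136 - (1/2)·139 - (1/2)q_G)q_G - (15q_G) = (133/2 - (1/2)q_G)q_G - (15q_G).
∂π_G/∂q_G = 103/2 - q_G = 0, so q_G = 103/2.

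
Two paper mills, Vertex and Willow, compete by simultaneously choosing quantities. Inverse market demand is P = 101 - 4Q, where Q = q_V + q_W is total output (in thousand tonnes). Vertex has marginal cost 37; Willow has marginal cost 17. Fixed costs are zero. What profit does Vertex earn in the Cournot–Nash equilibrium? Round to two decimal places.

53.78

Vertex's profit: π_V = (101 - 4Q)q_V - (37q_V). Setting ∂π_V/∂q_V = 0: 64 - 8q_V - 4(q_W) = 0.
Willow's profit: π_W = (101 - 4Q)q_W - (17q_W). Setting ∂π_W/∂q_W = 0: 84 - 8q_W - 4(q_V) = 0.
Rearranging gives the reaction functions q_V = (64 - 4q_W)/8 and q_W = (84 - 4q_V)/8.
Solving the pair: q_V = 11/3, q_W = 26/3.
Price P = 101 - 4·(37/3) = 155/3.
Vertex's profit: (155/3 - 37)·(11/3) = 484/9.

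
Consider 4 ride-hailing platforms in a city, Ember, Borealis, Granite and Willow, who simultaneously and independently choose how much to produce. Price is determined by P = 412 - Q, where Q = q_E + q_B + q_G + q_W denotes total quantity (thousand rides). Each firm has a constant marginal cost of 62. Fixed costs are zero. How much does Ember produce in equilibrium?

Each firm earns π_i = (412 - Q)q_i - 62q_i.
First-order condition (treating rivals' output as given): 350 - 2q_i - Σ_{j≠i} q_j = 0.
With identical firms every q_j equals q_i, so Σ_{j≠i} q_j = 3q_i and 350 = 5q_i, giving q_i = 70.

70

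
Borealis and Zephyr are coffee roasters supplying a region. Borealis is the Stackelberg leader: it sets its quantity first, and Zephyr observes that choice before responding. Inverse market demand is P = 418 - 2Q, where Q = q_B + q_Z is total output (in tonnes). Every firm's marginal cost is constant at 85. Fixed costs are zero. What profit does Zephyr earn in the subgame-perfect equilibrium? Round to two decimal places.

The follower Zephyr best-responds to any q_B: π_Z = (418 - 2Q)q_Z - 85q_Z.
Follower FOC: 333 - 2q_B - 4q_Z = 0, so q_Z(q_B) = (333 - 2q_B)/4.
Borealis substitutes q_Z(q_B) into its own profit: π_B = q_B(418 - 2q_B - (333 - 2q_B)/2) - 85q_B = (503/2 - q_B)q_B - 85q_B.
The leader's first-order condition 333/2 - 2q_B = 0 yields q_B = 333/4.
Then q_Z = (333 - 2·(333/4))/4 = 333/8.
Price P = 418 - 2·(999/8) = 673/4.
Zephyr's profit: (673/4 - 85)·(333/8) = 3465.2813.

3465.28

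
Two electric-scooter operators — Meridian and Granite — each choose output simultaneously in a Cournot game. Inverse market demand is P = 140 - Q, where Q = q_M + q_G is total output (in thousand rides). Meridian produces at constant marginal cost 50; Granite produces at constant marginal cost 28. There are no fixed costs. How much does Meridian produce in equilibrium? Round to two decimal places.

22.67

Meridian's profit: π_M = (140 - Q)q_M - (50q_M). Setting ∂π_M/∂q_M = 0: 90 - 2q_M - (q_G) = 0.
Granite's profit: π_G = (140 - Q)q_G - (28q_G). Setting ∂π_G/∂q_G = 0: 112 - 2q_G - (q_M) = 0.
Rearranging gives the reaction functions q_M = (90 - q_G)/2 and q_G = (112 - q_M)/2.
Substituting one into the other gives q_M = 68/3 and q_G = 134/3.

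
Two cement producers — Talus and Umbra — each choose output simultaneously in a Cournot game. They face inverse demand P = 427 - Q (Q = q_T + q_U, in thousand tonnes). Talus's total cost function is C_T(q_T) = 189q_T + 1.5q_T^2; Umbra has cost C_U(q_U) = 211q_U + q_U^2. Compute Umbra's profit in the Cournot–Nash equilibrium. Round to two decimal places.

Talus's profit: π_T = (427 - Q)q_T - (189q_T + (3/2)q_T²). Setting ∂π_T/∂q_T = 0: 238 - 5q_T - (q_U) = 0.
Umbra's first-order condition: 216 - 4q_U - (q_T) = 0.
Rearranging gives the reaction functions q_T = (238 - q_U)/5 and q_U = (216 - q_T)/4.
Solving the pair: q_T = 736/19, q_U = 842/19.
Price P = 427 - 1578/19 = 343.9474.
Umbra's profit: 343.9474·(842/19) - 211·(842/19) - (842/19)² = 3927.7784.

3927.78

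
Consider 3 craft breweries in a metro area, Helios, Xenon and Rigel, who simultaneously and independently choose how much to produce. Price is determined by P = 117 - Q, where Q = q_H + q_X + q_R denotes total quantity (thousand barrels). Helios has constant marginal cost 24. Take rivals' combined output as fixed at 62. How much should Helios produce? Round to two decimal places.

15.50

With rivals' combined output fixed at 62, Helios's profit is π_H = (117 - 62 - q_H)q_H - (24q_H) = (55 - q_H)q_H - (24q_H).
∂π_H/∂q_H = 31 - 2q_H = 0, so q_H = 31/2.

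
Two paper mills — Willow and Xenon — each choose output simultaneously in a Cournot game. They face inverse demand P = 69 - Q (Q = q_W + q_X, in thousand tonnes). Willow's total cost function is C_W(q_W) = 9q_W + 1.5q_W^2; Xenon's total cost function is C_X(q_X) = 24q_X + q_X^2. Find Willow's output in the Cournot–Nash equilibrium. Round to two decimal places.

10.26

Willow's profit: π_W = (69 - Q)q_W - (9q_W + (3/2)q_W²). Setting ∂π_W/∂q_W = 0: 60 - 5q_W - (q_X) = 0.
Xenon's first-order condition: 45 - 4q_X - (q_W) = 0.
Best responses: q_W = (60 - q_X)/5, q_X = (45 - q_W)/4.
Substituting one into the other gives q_W = 195/19 and q_X = 165/19.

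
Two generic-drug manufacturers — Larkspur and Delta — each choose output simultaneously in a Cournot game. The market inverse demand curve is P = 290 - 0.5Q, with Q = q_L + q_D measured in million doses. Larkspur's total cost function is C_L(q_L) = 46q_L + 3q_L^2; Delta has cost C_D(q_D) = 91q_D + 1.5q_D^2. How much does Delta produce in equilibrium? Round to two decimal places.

Larkspur's profit: π_L = (290 - 0.5Q)q_L - (46q_L + 3q_L²). Setting ∂π_L/∂q_L = 0: 244 - 7q_L - (1/2)(q_D) = 0.
Delta's profit: π_D = (290 - 0.5Q)q_D - (91q_D + (3/2)q_D²). Setting ∂π_D/∂q_D = 0: 199 - 4q_D - (1/2)(q_L) = 0.
Best responses: q_L = (244 - (1/2)q_D)/7, q_D = (199 - (1/2)q_L)/4.
Substituting one into the other gives q_L = 31.5856 and q_D = 45.8018.

45.80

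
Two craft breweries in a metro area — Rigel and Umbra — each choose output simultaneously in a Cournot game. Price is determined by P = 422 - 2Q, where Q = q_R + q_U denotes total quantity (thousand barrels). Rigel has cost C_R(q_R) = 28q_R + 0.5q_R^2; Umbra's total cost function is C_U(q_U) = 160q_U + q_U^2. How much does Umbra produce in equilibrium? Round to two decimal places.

20.08

Rigel's profit: π_R = (422 - 2Q)q_R - (28q_R + (1/2)q_R²). Setting ∂π_R/∂q_R = 0: 394 - 5q_R - 2(q_U) = 0.
Umbra's profit: π_U = (422 - 2Q)q_U - (160q_U + q_U²). Setting ∂π_U/∂q_U = 0: 262 - 6q_U - 2(q_R) = 0.
Best responses: q_R = (394 - 2q_U)/5, q_U = (262 - 2q_R)/6.
Substituting one into the other gives q_R = 920/13 and q_U = 261/13.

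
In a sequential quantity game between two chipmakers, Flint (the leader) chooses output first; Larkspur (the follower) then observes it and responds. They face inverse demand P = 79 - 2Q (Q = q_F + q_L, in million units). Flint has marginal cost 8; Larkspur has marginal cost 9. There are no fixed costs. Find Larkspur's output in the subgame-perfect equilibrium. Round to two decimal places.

8.50

The follower Larkspur best-responds to any q_F: π_L = (79 - 2Q)q_L - 9q_L.
Setting the follower's marginal profit to zero, 70 - 2q_F - 4q_L = 0, i.e. q_L = (70 - 2q_F)/4.
Flint substitutes q_L(q_F) into its own profit: π_F = q_F(79 - 2q_F - (70 - 2q_F)/2) - 8q_F = (44 - q_F)q_F - 8q_F.
Leader FOC: 36 - 2q_F = 0, so q_F = 18.
Then q_L = (70 - 2·18)/4 = 17/2.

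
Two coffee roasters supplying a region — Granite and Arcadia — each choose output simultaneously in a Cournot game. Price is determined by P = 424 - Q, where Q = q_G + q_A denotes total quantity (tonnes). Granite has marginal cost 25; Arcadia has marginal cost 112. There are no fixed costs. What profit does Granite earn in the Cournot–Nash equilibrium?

26244

Granite's profit: π_G = (424 - Q)q_G - (25q_G). Setting ∂π_G/∂q_G = 0: 399 - 2q_G - (q_A) = 0.
Arcadia's first-order condition: 312 - 2q_A - (q_G) = 0.
Best responses: q_G = (399 - q_A)/2, q_A = (312 - q_G)/2.
Solving the pair: q_G = 162, q_A = 75.
Price P = 424 - 237 = 187.
Granite's profit: (187 - 25)·162 = 26244.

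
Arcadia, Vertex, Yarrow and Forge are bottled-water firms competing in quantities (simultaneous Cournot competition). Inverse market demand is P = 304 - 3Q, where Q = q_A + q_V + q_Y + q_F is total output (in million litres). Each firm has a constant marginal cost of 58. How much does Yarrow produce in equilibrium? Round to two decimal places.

16.40

Each firm earns π_i = (304 - 3Q)q_i - 58q_i.
Setting ∂π_i/∂q_i = 0 with rivals' quantities fixed: 246 - 6q_i - 3·Σ_{j≠i} q_j = 0.
With identical firms every q_j equals q_i, so Σ_{j≠i} q_j = 3q_i and 246 = 15q_i, giving q_i = 82/5.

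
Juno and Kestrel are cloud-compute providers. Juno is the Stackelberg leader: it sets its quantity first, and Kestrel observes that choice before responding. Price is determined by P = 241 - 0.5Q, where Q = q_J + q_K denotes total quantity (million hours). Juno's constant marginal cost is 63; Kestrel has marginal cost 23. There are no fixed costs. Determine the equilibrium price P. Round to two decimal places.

97.50

The follower Kestrel best-responds to any q_J: π_K = (241 - 0.5Q)q_K - 23q_K.
Follower FOC: 218 - (1/2)q_J - q_K = 0, so q_K(q_J) = (218 - (1/2)q_J).
Juno substitutes q_K(q_J) into its own profit: π_J = q_J(241 - (1/2)q_J - (218 - (1/2)q_J)/2) - 63q_J = (132 - (1/4)q_J)q_J - 63q_J.
The leader's first-order condition 69 - (1/2)q_J = 0 yields q_J = 138.
Then q_K = (218 - (1/2)·138) = 149.
Total output Q = 287, so price P = 241 - (1/2)·287 = 195/2.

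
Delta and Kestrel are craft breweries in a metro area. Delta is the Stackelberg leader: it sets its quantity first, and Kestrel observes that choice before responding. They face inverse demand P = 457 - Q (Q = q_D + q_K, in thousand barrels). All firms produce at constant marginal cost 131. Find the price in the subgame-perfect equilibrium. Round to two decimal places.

Solve by backward induction. Given q_D, the follower Kestrel maximises π_K = (457 - q_D - q_K)q_K - 131q_K.
Follower FOC: 326 - q_D - 2q_K = 0, so q_K(q_D) = (326 - q_D)/2.
Delta substitutes q_K(q_D) into its own profit: π_D = q_D(457 - q_D - (326 - q_D)/2) - 131q_D = (294 - (1/2)q_D)q_D - 131q_D.
The leader's first-order condition 163 - q_D = 0 yields q_D = 163.
Then q_K = (326 - 163)/2 = 163/2.
Total output Q = 489/2, so price P = 457 - 489/2 = 425/2.

212.50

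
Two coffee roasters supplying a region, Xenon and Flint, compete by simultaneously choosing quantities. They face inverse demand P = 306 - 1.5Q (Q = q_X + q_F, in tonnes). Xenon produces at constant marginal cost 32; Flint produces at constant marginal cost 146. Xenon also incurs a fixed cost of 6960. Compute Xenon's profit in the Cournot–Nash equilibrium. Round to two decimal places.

4191.41

Xenon's profit: π_X = (306 - 1.5Q)q_X - (32q_X). Setting ∂π_X/∂q_X = 0: 274 - 3q_X - (3/2)(q_F) = 0.
Flint's first-order condition: 160 - 3q_F - (3/2)(q_X) = 0.
Rearranging gives the reaction functions q_X = (274 - (3/2)q_F)/3 and q_F = (160 - (3/2)q_X)/3.
Substituting one into the other gives q_X = 776/9 and q_F = 92/9.
Price P = 306 - (3/2)·(868/9) = 484/3.
Xenon's profit: (484/3 - 32)·(776/9) - 6960 = 4191.4074.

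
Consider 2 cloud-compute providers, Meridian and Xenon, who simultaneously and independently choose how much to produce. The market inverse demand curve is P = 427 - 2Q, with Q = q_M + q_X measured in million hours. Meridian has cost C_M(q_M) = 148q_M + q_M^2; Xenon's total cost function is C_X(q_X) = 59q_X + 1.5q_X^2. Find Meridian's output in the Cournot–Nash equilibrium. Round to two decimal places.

Meridian's profit: π_M = (427 - 2Q)q_M - (148q_M + q_M²). Setting ∂π_M/∂q_M = 0: 279 - 6q_M - 2(q_X) = 0.
Xenon's profit: π_X = (427 - 2Q)q_X - (59q_X + (3/2)q_X²). Setting ∂π_X/∂q_X = 0: 368 - 7q_X - 2(q_M) = 0.
Rearranging gives the reaction functions q_M = (279 - 2q_X)/6 and q_X = (368 - 2q_M)/7.
Solving the pair: q_M = 1217/38, q_X = 825/19.

32.03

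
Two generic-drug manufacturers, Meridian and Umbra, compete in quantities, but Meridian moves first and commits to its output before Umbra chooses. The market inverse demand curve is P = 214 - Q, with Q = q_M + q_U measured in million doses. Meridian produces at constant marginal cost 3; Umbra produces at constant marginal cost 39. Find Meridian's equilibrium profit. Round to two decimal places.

Solve by backward induction. Given q_M, the follower Umbra maximises π_U = (214 - q_M - q_U)q_U - 39q_U.
Follower FOC: 175 - q_M - 2q_U = 0, so q_U(q_M) = (175 - q_M)/2.
Meridian substitutes q_U(q_M) into its own profit: π_M = q_M(214 - q_M - (175 - q_M)/2) - 3q_M = (253/2 - (1/2)q_M)q_M - 3q_M.
Maximising: ∂π_M/∂q_M = 247/2 - q_M = 0, giving q_M = 247/2.
Then q_U = (175 - 247/2)/2 = 103/4.
Price P = 214 - 597/4 = 259/4.
Meridian's profit: (259/4 - 3)·(247/2) = 7626.1250.

7626.13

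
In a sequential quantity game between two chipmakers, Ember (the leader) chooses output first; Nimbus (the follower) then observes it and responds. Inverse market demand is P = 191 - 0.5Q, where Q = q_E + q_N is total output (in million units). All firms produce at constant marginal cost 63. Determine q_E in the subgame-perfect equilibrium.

Solve by backward induction. Given q_E, the follower Nimbus maximises π_N = (191 - (1/2)q_E - (1/2)q_N)q_N - 63q_N.
Follower FOC: 128 - (1/2)q_E - q_N = 0, so q_N(q_E) = (128 - (1/2)q_E).
The leader anticipates this reaction. Substituting into P = 191 - 0.5Q gives P = 127 - (1/4)q_E, so π_E = (127 - (1/4)q_E)q_E - 63q_E.
Maximising: ∂π_E/∂q_E = 64 - (1/2)q_E = 0, giving q_E = 128.
Then q_N = (128 - (1/2)·128) = 64.

128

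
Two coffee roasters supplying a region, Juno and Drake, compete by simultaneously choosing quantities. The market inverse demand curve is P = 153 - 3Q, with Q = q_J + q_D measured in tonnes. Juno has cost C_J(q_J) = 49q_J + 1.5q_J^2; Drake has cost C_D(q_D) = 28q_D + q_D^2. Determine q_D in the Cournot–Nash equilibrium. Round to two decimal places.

12.90

Juno's profit: π_J = (153 - 3Q)q_J - (49q_J + (3/2)q_J²). Setting ∂π_J/∂q_J = 0: 104 - 9q_J - 3(q_D) = 0.
Drake's first-order condition: 125 - 8q_D - 3(q_J) = 0.
Rearranging gives the reaction functions q_J = (104 - 3q_D)/9 and q_D = (125 - 3q_J)/8.
Solving the pair: q_J = 457/63, q_D = 271/21.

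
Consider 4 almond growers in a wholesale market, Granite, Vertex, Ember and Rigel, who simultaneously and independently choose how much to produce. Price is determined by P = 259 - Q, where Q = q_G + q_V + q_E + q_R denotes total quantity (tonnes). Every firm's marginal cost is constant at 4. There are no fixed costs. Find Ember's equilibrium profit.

2601

Each firm earns π_i = (259 - Q)q_i - 4q_i.
Setting ∂π_i/∂q_i = 0 with rivals' quantities fixed: 255 - 2q_i - Σ_{j≠i} q_j = 0.
With identical firms every q_j equals q_i, so Σ_{j≠i} q_j = 3q_i and 255 = 5q_i, giving q_i = 51.
Price P = 259 - 204 = 55.
Ember's profit: (55 - 4)·51 = 2601.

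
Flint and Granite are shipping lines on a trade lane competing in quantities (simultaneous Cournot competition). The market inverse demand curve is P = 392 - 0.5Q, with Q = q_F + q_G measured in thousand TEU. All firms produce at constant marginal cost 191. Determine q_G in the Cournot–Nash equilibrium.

134

Each firm earns π_i = (392 - 0.5Q)q_i - 191q_i.
Setting ∂π_i/∂q_i = 0 with rivals' quantities fixed: 201 - q_i - (1/2)q_j = 0.
With identical firms every q_j equals q_i, so q_j = q_i and 201 = (3/2)q_i, giving q_i = 134.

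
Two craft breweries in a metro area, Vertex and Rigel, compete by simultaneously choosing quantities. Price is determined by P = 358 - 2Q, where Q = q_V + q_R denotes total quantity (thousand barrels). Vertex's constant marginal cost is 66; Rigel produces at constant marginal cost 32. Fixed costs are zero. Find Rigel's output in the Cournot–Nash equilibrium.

60

Vertex's profit: π_V = (358 - 2Q)q_V - (66q_V). Setting ∂π_V/∂q_V = 0: 292 - 4q_V - 2(q_R) = 0.
Rigel's first-order condition: 326 - 4q_R - 2(q_V) = 0.
So q_V = (292 - 2q_R)/4 and q_R = (326 - 2q_V)/4.
Substituting one into the other gives q_V = 43 and q_R = 60.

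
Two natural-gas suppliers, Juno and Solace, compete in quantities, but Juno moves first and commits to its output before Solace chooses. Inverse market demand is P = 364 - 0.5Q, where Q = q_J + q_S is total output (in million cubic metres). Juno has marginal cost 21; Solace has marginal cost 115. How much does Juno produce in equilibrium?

Solve by backward induction. Given q_J, the follower Solace maximises π_S = (364 - (1/2)q_J - (1/2)q_S)q_S - 115q_S.
∂π_S/∂q_S = 249 - (1/2)q_J - q_S = 0 gives the reaction function q_S = (249 - (1/2)q_J).
The leader anticipates this reaction. Substituting into P = 364 - 0.5Q gives P = 479/2 - (1/4)q_J, so π_J = (479/2 - (1/4)q_J)q_J - 21q_J.
Maximising: ∂π_J/∂q_J = 437/2 - (1/2)q_J = 0, giving q_J = 437.
Then q_S = (249 - (1/2)·437) = 61/2.

437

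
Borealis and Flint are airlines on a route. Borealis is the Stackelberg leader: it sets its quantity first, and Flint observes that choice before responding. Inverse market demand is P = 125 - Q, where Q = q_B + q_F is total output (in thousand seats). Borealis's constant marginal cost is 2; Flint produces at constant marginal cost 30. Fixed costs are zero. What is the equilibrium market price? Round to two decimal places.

The follower Flint best-responds to any q_B: π_F = (125 - Q)q_F - 30q_F.
∂π_F/∂q_F = 95 - q_B - 2q_F = 0 gives the reaction function q_F = (95 - q_B)/2.
The leader anticipates this reaction. Substituting into P = 125 - Q gives P = 155/2 - (1/2)q_B, so π_B = (155/2 - (1/2)q_B)q_B - 2q_B.
Maximising: ∂π_B/∂q_B = 151/2 - q_B = 0, giving q_B = 151/2.
Then q_F = (95 - 151/2)/2 = 39/4.
Total output Q = 341/4, so price P = 125 - 341/4 = 159/4.

39.75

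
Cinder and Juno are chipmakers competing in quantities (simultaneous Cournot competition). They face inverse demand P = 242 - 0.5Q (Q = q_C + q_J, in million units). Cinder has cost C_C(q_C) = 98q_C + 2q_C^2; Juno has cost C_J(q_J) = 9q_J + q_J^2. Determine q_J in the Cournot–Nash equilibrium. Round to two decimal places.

74.10

Cinder's profit: π_C = (242 - 0.5Q)q_C - (98q_C + 2q_C²). Setting ∂π_C/∂q_C = 0: 144 - 5q_C - (1/2)(q_J) = 0.
Juno's profit: π_J = (242 - 0.5Q)q_J - (9q_J + q_J²). Setting ∂π_J/∂q_J = 0: 233 - 3q_J - (1/2)(q_C) = 0.
Rearranging gives the reaction functions q_C = (144 - (1/2)q_J)/5 and q_J = (233 - (1/2)q_C)/3.
Substituting one into the other gives q_C = 1262/59 and q_J = 74.1017.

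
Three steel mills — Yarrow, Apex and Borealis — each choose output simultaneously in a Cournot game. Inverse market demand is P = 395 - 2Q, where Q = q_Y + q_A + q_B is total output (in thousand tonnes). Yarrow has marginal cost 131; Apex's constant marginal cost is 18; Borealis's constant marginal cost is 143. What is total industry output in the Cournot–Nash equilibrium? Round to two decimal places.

Yarrow's profit: π_Y = (395 - 2Q)q_Y - (131q_Y). Setting ∂π_Y/∂q_Y = 0: 264 - 4q_Y - 2(q_A + q_B) = 0.
Apex's first-order condition: 377 - 4q_A - 2(q_Y + q_B) = 0.
Borealis's profit: π_B = (395 - 2Q)q_B - (143q_B). Setting ∂π_B/∂q_B = 0: 252 - 4q_B - 2(q_Y + q_A) = 0.
Adding the 3 first-order conditions: 893 − 8Q = 0, so Q = 893/8.
Back-substituting: q_Y = (264 − 893/4)/2 = 163/8, q_A = (377 − 893/4)/2 = 615/8, q_B = (252 − 893/4)/2 = 115/8.
Total output Q = 163/8 + 615/8 + 115/8 = 893/8.

111.63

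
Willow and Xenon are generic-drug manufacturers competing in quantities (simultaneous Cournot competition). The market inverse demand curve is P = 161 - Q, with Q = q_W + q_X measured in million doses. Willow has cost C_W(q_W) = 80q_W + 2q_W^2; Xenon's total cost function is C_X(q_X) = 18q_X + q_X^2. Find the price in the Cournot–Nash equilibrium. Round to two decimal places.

Willow's profit: π_W = (161 - Q)q_W - (80q_W + 2q_W²). Setting ∂π_W/∂q_W = 0: 81 - 6q_W - (q_X) = 0.
Xenon's profit: π_X = (161 - Q)q_X - (18q_X + q_X²). Setting ∂π_X/∂q_X = 0: 143 - 4q_X - (q_W) = 0.
Best responses: q_W = (81 - q_X)/6, q_X = (143 - q_W)/4.
Solving the pair: q_W = 181/23, q_X = 777/23.
Total output Q = 958/23, so price P = 161 - 958/23 = 119.3478.

119.35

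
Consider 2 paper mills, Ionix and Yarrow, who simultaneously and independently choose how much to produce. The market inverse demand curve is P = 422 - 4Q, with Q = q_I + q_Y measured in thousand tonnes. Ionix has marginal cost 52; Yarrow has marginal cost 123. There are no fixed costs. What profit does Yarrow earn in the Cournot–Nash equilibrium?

1444

Ionix's profit: π_I = (422 - 4Q)q_I - (52q_I). Setting ∂π_I/∂q_I = 0: 370 - 8q_I - 4(q_Y) = 0.
Yarrow's first-order condition: 299 - 8q_Y - 4(q_I) = 0.
Rearranging gives the reaction functions q_I = (370 - 4q_Y)/8 and q_Y = (299 - 4q_I)/8.
Substituting one into the other gives q_I = 147/4 and q_Y = 19.
Price P = 422 - 4·(223/4) = 199.
Yarrow's profit: (199 - 123)·19 = 1444.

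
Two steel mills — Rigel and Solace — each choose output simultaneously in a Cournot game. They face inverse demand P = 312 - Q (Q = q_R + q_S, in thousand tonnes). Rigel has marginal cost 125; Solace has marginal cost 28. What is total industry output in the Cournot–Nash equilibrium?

157

Rigel's profit: π_R = (312 - Q)q_R - (125q_R). Setting ∂π_R/∂q_R = 0: 187 - 2q_R - (q_S) = 0.
Solace's profit: π_S = (312 - Q)q_S - (28q_S). Setting ∂π_S/∂q_S = 0: 284 - 2q_S - (q_R) = 0.
Best responses: q_R = (187 - q_S)/2, q_S = (284 - q_R)/2.
Solving the pair: q_R = 30, q_S = 127.
Total output Q = 30 + 127 = 157.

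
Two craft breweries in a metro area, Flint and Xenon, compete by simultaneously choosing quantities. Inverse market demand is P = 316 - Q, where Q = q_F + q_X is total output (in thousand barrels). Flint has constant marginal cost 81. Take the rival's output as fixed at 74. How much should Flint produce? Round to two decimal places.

80.50

With the rival's output fixed at 74, Flint's profit is π_F = (316 - 74 - q_F)q_F - (81q_F) = (242 - q_F)q_F - (81q_F).
∂π_F/∂q_F = 161 - 2q_F = 0, so q_F = 161/2.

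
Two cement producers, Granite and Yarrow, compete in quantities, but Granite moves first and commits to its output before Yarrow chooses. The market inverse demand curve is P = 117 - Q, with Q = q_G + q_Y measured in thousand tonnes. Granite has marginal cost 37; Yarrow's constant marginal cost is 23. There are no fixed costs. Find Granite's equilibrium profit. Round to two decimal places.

The follower Yarrow best-responds to any q_G: π_Y = (117 - Q)q_Y - 23q_Y.
∂π_Y/∂q_Y = 94 - q_G - 2q_Y = 0 gives the reaction function q_Y = (94 - q_G)/2.
The leader anticipates this reaction. Substituting into P = 117 - Q gives P = 70 - (1/2)q_G, so π_G = (70 - (1/2)q_G)q_G - 37q_G.
Maximising: ∂π_G/∂q_G = 33 - q_G = 0, giving q_G = 33.
Then q_Y = (94 - 33)/2 = 61/2.
Price P = 117 - 127/2 = 107/2.
Granite's profit: (107/2 - 37)·33 = 1089/2.

544.50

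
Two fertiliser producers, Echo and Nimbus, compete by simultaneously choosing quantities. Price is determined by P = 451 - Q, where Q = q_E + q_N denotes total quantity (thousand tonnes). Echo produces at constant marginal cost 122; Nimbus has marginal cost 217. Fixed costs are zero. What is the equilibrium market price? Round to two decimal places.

263.33

Echo's profit: π_E = (451 - Q)q_E - (122q_E). Setting ∂π_E/∂q_E = 0: 329 - 2q_E - (q_N) = 0.
Nimbus's profit: π_N = (451 - Q)q_N - (217q_N). Setting ∂π_N/∂q_N = 0: 234 - 2q_N - (q_E) = 0.
Best responses: q_E = (329 - q_N)/2, q_N = (234 - q_E)/2.
Substituting one into the other gives q_E = 424/3 and q_N = 139/3.
Total output Q = 563/3, so price P = 451 - 563/3 = 790/3.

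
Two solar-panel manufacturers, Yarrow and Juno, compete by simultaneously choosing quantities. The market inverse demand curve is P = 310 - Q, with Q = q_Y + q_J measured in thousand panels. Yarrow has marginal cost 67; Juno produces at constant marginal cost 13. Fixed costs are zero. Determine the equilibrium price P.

Yarrow's profit: π_Y = (310 - Q)q_Y - (67q_Y). Setting ∂π_Y/∂q_Y = 0: 243 - 2q_Y - (q_J) = 0.
Juno's profit: π_J = (310 - Q)q_J - (13q_J). Setting ∂π_J/∂q_J = 0: 297 - 2q_J - (q_Y) = 0.
Best responses: q_Y = (243 - q_J)/2, q_J = (297 - q_Y)/2.
Solving the pair: q_Y = 63, q_J = 117.
Total output Q = 180, so price P = 310 - 180 = 130.

130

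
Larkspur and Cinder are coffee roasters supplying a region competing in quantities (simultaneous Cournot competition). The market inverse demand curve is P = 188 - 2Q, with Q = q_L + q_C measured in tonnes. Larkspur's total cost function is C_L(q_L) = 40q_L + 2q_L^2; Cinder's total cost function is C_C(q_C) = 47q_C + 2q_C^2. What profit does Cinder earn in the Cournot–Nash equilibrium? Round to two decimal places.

769.14

Larkspur's profit: π_L = (188 - 2Q)q_L - (40q_L + 2q_L²). Setting ∂π_L/∂q_L = 0: 148 - 8q_L - 2(q_C) = 0.
Cinder's first-order condition: 141 - 8q_C - 2(q_L) = 0.
Rearranging gives the reaction functions q_L = (148 - 2q_C)/8 and q_C = (141 - 2q_L)/8.
Solving the pair: q_L = 451/30, q_C = 208/15.
Price P = 188 - 2·(289/10) = 651/5.
Cinder's profit: (651/5)·(208/15) - 47·(208/15) - 2(208/15)² = 769.1378.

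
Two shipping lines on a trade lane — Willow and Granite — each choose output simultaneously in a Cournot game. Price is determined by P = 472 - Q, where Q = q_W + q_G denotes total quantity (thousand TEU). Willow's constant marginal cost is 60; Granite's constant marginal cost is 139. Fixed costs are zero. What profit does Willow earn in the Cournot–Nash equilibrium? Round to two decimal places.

Willow's profit: π_W = (472 - Q)q_W - (60q_W). Setting ∂π_W/∂q_W = 0: 412 - 2q_W - (q_G) = 0.
Granite's profit: π_G = (472 - Q)q_G - (139q_G). Setting ∂π_G/∂q_G = 0: 333 - 2q_G - (q_W) = 0.
Best responses: q_W = (412 - q_G)/2, q_G = (333 - q_W)/2.
Solving the pair: q_W = 491/3, q_G = 254/3.
Price P = 472 - 745/3 = 671/3.
Willow's profit: (671/3 - 60)·(491/3) = 26786.7778.

26786.78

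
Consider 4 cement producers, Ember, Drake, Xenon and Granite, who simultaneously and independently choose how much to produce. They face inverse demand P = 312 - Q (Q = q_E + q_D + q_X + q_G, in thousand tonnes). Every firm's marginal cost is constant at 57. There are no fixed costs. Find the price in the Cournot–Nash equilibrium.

108

A representative firm's profit is π_i = q_i(312 - Q) - 57q_i.
Setting ∂π_i/∂q_i = 0 with rivals' quantities fixed: 255 - 2q_i - Σ_{j≠i} q_j = 0.
By symmetry each firm produces the same amount; substituting Σ_{j≠i} q_j = 3q_i yields q_i = 255/5 = 51.
Total output Q = 204, so price P = 312 - 204 = 108.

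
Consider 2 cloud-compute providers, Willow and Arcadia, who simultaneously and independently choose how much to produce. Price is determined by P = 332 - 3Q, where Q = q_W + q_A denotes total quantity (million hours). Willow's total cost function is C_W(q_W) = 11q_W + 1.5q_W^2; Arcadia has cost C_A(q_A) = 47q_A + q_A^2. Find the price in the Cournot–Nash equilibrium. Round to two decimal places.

Willow's profit: π_W = (332 - 3Q)q_W - (11q_W + (3/2)q_W²). Setting ∂π_W/∂q_W = 0: 321 - 9q_W - 3(q_A) = 0.
Arcadia's profit: π_A = (332 - 3Q)q_A - (47q_A + q_A²). Setting ∂π_A/∂q_A = 0: 285 - 8q_A - 3(q_W) = 0.
Best responses: q_W = (321 - 3q_A)/9, q_A = (285 - 3q_W)/8.
Substituting one into the other gives q_W = 571/21 and q_A = 178/7.
Total output Q = 1105/21, so price P = 332 - 3·(1105/21) = 1219/7.

174.14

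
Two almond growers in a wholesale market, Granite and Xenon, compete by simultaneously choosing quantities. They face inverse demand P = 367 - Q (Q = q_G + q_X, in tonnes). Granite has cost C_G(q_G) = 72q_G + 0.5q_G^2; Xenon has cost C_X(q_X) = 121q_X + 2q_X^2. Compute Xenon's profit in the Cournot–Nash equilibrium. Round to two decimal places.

Granite's profit: π_G = (367 - Q)q_G - (72q_G + (1/2)q_G²). Setting ∂π_G/∂q_G = 0: 295 - 3q_G - (q_X) = 0.
Xenon's profit: π_X = (367 - Q)q_X - (121q_X + 2q_X²). Setting ∂π_X/∂q_X = 0: 246 - 6q_X - (q_G) = 0.
Rearranging gives the reaction functions q_G = (295 - q_X)/3 and q_X = (246 - q_G)/6.
Substituting one into the other gives q_G = 1524/17 and q_X = 443/17.
Price P = 367 - 1967/17 = 251.2941.
Xenon's profit: 251.2941·(443/17) - 121·(443/17) - 2(443/17)² = 2037.1869.

2037.19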